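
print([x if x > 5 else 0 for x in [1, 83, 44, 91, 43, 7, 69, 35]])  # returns [0, 83, 44, 91, 43, 7, 69, 35]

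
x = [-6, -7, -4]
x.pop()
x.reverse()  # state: [-7, -6]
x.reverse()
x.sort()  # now [-7, -6]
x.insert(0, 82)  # [82, -7, -6]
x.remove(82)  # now [-7, -6]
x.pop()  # -6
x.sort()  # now [-7]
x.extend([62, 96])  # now [-7, 62, 96]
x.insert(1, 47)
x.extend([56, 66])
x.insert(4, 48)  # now [-7, 47, 62, 96, 48, 56, 66]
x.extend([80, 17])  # [-7, 47, 62, 96, 48, 56, 66, 80, 17]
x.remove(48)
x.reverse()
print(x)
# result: [17, 80, 66, 56, 96, 62, 47, -7]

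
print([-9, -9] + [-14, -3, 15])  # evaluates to [-9, -9, -14, -3, 15]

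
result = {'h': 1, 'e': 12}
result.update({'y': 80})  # {'h': 1, 'e': 12, 'y': 80}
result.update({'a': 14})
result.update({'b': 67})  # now {'h': 1, 'e': 12, 'y': 80, 'a': 14, 'b': 67}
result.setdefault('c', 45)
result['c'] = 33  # {'h': 1, 'e': 12, 'y': 80, 'a': 14, 'b': 67, 'c': 33}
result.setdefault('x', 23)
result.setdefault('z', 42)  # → 42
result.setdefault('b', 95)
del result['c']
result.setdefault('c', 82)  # 82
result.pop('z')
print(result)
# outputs {'h': 1, 'e': 12, 'y': 80, 'a': 14, 'b': 67, 'x': 23, 'c': 82}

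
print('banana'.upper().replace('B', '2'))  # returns 2ANANA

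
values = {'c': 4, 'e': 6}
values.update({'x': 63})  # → {'c': 4, 'e': 6, 'x': 63}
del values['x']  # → {'c': 4, 'e': 6}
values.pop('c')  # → 4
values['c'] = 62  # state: {'e': 6, 'c': 62}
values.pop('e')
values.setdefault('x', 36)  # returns 36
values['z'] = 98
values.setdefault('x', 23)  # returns 36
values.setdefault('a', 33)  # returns 33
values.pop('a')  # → 33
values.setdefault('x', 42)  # 36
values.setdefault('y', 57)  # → 57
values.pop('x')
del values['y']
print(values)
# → {'c': 62, 'z': 98}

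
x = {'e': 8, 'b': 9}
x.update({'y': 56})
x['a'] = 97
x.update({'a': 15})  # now {'e': 8, 'b': 9, 'y': 56, 'a': 15}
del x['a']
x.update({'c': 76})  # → {'e': 8, 'b': 9, 'y': 56, 'c': 76}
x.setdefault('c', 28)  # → 76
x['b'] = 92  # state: {'e': 8, 'b': 92, 'y': 56, 'c': 76}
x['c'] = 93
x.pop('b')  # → 92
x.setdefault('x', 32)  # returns 32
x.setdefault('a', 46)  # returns 46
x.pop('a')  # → 46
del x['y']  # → {'e': 8, 'c': 93, 'x': 32}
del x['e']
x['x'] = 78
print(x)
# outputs {'c': 93, 'x': 78}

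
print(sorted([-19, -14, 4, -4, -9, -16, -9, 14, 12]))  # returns [-19, -16, -14, -9, -9, -4, 4, 12, 14]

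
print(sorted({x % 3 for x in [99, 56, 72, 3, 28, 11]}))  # [0, 1, 2]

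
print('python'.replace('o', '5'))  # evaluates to pyth5n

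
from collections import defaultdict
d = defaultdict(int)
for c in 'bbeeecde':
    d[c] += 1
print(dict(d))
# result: {'b': 2, 'e': 4, 'c': 1, 'd': 1}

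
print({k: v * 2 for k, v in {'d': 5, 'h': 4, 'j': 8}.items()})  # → {'d': 10, 'h': 8, 'j': 16}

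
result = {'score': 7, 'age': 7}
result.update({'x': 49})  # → {'score': 7, 'age': 7, 'x': 49}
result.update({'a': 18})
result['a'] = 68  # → {'score': 7, 'age': 7, 'x': 49, 'a': 68}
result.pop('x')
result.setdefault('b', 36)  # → 36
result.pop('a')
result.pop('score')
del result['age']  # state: {'b': 36}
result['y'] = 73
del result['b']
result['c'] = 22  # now {'y': 73, 'c': 22}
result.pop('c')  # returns 22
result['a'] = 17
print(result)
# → {'y': 73, 'a': 17}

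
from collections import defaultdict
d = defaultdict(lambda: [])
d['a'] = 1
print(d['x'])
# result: []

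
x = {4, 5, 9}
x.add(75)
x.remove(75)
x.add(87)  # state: {4, 5, 9, 87}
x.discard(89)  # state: {4, 5, 9, 87}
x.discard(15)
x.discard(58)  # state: {4, 5, 9, 87}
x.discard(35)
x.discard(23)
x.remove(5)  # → {4, 9, 87}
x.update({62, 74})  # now {4, 9, 62, 74, 87}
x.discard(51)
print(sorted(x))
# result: [4, 9, 62, 74, 87]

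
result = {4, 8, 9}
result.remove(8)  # {4, 9}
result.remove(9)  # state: {4}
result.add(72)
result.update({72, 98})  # {4, 72, 98}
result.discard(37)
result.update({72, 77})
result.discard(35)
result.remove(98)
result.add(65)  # {4, 65, 72, 77}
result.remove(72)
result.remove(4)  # {65, 77}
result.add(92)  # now {65, 77, 92}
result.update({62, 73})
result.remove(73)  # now {62, 65, 77, 92}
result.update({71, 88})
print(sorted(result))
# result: [62, 65, 71, 77, 88, 92]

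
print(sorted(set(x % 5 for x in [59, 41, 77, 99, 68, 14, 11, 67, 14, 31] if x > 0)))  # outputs [1, 2, 3, 4]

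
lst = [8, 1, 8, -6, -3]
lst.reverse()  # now [-3, -6, 8, 1, 8]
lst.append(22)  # [-3, -6, 8, 1, 8, 22]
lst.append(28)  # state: [-3, -6, 8, 1, 8, 22, 28]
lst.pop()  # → 28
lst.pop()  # 22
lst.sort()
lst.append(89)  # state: [-6, -3, 1, 8, 8, 89]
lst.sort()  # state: [-6, -3, 1, 8, 8, 89]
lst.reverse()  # [89, 8, 8, 1, -3, -6]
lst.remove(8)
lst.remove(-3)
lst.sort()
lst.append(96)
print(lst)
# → [-6, 1, 8, 89, 96]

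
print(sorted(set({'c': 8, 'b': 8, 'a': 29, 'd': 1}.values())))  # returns [1, 8, 29]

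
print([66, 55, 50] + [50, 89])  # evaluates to [66, 55, 50, 50, 89]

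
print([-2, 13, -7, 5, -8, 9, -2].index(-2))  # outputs 0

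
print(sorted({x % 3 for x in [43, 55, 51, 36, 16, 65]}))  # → [0, 1, 2]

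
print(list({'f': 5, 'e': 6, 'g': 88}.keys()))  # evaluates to ['f', 'e', 'g']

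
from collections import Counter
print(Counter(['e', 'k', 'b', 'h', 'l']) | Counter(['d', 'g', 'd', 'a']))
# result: Counter({'d': 2, 'e': 1, 'k': 1, 'b': 1, 'h': 1, 'l': 1, 'g': 1, 'a': 1})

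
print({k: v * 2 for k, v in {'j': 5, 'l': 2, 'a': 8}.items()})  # {'j': 10, 'l': 4, 'a': 16}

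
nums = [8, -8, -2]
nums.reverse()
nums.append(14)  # [-2, -8, 8, 14]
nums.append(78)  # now [-2, -8, 8, 14, 78]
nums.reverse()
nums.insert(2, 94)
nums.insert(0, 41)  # [41, 78, 14, 94, 8, -8, -2]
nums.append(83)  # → [41, 78, 14, 94, 8, -8, -2, 83]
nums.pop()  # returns 83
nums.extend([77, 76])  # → [41, 78, 14, 94, 8, -8, -2, 77, 76]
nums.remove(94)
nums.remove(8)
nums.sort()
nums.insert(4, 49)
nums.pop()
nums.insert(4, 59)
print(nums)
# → [-8, -2, 14, 41, 59, 49, 76, 77]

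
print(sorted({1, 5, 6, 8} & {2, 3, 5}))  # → [5]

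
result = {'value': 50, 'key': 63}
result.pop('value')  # 50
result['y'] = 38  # {'key': 63, 'y': 38}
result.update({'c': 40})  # {'key': 63, 'y': 38, 'c': 40}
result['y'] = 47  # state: {'key': 63, 'y': 47, 'c': 40}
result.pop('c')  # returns 40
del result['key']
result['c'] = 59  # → {'y': 47, 'c': 59}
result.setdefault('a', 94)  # 94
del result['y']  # {'c': 59, 'a': 94}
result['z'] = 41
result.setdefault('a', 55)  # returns 94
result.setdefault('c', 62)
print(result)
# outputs {'c': 59, 'a': 94, 'z': 41}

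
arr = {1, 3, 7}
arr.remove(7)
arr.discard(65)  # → {1, 3}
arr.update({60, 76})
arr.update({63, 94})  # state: {1, 3, 60, 63, 76, 94}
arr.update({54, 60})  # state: {1, 3, 54, 60, 63, 76, 94}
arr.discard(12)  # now {1, 3, 54, 60, 63, 76, 94}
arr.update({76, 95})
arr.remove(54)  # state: {1, 3, 60, 63, 76, 94, 95}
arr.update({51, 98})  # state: {1, 3, 51, 60, 63, 76, 94, 95, 98}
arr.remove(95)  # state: {1, 3, 51, 60, 63, 76, 94, 98}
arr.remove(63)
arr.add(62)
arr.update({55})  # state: {1, 3, 51, 55, 60, 62, 76, 94, 98}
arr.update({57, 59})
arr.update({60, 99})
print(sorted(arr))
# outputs [1, 3, 51, 55, 57, 59, 60, 62, 76, 94, 98, 99]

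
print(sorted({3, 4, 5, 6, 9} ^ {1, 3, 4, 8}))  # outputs [1, 5, 6, 8, 9]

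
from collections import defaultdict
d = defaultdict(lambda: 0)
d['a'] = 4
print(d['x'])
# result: 0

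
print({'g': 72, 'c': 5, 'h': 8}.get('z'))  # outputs None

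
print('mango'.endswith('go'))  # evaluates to True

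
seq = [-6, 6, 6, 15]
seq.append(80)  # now [-6, 6, 6, 15, 80]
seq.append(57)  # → [-6, 6, 6, 15, 80, 57]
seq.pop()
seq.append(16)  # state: [-6, 6, 6, 15, 80, 16]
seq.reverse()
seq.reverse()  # [-6, 6, 6, 15, 80, 16]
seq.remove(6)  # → [-6, 6, 15, 80, 16]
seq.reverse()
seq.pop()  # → -6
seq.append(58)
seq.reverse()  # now [58, 6, 15, 80, 16]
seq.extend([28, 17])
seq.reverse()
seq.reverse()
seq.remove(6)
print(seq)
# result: [58, 15, 80, 16, 28, 17]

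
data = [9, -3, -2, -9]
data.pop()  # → -9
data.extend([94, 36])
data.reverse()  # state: [36, 94, -2, -3, 9]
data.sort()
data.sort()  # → [-3, -2, 9, 36, 94]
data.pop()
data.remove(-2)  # [-3, 9, 36]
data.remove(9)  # [-3, 36]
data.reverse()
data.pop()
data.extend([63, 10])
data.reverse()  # [10, 63, 36]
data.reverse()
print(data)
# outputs [36, 63, 10]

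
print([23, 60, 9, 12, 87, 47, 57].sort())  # None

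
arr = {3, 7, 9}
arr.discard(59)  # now {3, 7, 9}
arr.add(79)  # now {3, 7, 9, 79}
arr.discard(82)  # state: {3, 7, 9, 79}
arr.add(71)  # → {3, 7, 9, 71, 79}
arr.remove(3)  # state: {7, 9, 71, 79}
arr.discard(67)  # {7, 9, 71, 79}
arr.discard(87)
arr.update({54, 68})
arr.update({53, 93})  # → {7, 9, 53, 54, 68, 71, 79, 93}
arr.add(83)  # {7, 9, 53, 54, 68, 71, 79, 83, 93}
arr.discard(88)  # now {7, 9, 53, 54, 68, 71, 79, 83, 93}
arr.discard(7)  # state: {9, 53, 54, 68, 71, 79, 83, 93}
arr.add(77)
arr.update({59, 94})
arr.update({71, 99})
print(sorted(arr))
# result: [9, 53, 54, 59, 68, 71, 77, 79, 83, 93, 94, 99]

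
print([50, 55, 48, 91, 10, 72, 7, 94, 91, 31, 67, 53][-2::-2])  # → [67, 91, 7, 10, 48, 50]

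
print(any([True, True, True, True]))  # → True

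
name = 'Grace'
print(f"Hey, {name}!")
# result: Hey, Grace!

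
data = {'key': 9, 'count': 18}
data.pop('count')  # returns 18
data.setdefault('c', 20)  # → 20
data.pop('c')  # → 20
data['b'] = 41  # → {'key': 9, 'b': 41}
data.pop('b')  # 41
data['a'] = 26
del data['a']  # {'key': 9}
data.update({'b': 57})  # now {'key': 9, 'b': 57}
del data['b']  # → {'key': 9}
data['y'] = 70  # {'key': 9, 'y': 70}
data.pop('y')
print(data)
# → {'key': 9}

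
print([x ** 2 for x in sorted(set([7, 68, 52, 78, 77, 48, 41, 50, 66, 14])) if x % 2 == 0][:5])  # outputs [196, 2304, 2500, 2704, 4356]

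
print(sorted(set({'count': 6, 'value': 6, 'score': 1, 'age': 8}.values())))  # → [1, 6, 8]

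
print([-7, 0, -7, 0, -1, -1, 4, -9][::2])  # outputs [-7, -7, -1, 4]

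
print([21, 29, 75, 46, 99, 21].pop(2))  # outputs 75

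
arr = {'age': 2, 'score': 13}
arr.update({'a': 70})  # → {'age': 2, 'score': 13, 'a': 70}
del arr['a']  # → {'age': 2, 'score': 13}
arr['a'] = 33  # {'age': 2, 'score': 13, 'a': 33}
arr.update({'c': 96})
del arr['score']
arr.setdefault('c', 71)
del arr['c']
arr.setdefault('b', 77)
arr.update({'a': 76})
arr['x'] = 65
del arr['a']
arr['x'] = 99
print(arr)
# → {'age': 2, 'b': 77, 'x': 99}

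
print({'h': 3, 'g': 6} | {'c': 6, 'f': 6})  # {'h': 3, 'g': 6, 'c': 6, 'f': 6}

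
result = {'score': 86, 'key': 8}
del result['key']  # {'score': 86}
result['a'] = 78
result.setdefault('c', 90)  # 90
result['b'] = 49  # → {'score': 86, 'a': 78, 'c': 90, 'b': 49}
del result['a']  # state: {'score': 86, 'c': 90, 'b': 49}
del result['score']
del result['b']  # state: {'c': 90}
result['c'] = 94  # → {'c': 94}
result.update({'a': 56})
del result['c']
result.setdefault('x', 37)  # 37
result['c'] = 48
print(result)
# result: {'a': 56, 'x': 37, 'c': 48}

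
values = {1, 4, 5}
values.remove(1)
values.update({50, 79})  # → {4, 5, 50, 79}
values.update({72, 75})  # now {4, 5, 50, 72, 75, 79}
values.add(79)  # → {4, 5, 50, 72, 75, 79}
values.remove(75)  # {4, 5, 50, 72, 79}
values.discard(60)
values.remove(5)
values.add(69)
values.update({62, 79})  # {4, 50, 62, 69, 72, 79}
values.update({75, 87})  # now {4, 50, 62, 69, 72, 75, 79, 87}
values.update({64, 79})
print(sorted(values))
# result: [4, 50, 62, 64, 69, 72, 75, 79, 87]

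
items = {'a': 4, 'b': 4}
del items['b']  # {'a': 4}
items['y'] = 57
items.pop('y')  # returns 57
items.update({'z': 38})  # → {'a': 4, 'z': 38}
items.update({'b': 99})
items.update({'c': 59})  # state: {'a': 4, 'z': 38, 'b': 99, 'c': 59}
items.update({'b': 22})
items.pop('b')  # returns 22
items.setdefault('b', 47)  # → 47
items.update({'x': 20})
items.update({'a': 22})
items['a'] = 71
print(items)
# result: {'a': 71, 'z': 38, 'c': 59, 'b': 47, 'x': 20}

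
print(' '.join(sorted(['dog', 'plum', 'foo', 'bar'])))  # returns bar dog foo plum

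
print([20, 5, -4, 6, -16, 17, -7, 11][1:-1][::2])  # [5, 6, 17]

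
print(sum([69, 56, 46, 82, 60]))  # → 313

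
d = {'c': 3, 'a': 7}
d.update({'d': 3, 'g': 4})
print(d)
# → {'c': 3, 'a': 7, 'd': 3, 'g': 4}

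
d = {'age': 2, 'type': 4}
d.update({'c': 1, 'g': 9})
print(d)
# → {'age': 2, 'type': 4, 'c': 1, 'g': 9}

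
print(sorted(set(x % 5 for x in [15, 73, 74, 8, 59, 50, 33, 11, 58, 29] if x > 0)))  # [0, 1, 3, 4]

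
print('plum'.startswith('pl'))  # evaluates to True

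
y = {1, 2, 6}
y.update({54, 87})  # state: {1, 2, 6, 54, 87}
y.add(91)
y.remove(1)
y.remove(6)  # {2, 54, 87, 91}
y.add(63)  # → {2, 54, 63, 87, 91}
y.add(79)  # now {2, 54, 63, 79, 87, 91}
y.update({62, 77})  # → {2, 54, 62, 63, 77, 79, 87, 91}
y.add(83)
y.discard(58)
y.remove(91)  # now {2, 54, 62, 63, 77, 79, 83, 87}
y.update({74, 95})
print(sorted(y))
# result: [2, 54, 62, 63, 74, 77, 79, 83, 87, 95]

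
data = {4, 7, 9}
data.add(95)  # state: {4, 7, 9, 95}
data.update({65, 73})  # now {4, 7, 9, 65, 73, 95}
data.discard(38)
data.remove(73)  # {4, 7, 9, 65, 95}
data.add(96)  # {4, 7, 9, 65, 95, 96}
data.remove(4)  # {7, 9, 65, 95, 96}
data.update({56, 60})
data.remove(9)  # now {7, 56, 60, 65, 95, 96}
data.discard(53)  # {7, 56, 60, 65, 95, 96}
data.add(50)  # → {7, 50, 56, 60, 65, 95, 96}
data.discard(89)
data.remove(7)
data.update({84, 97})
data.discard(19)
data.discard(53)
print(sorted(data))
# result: [50, 56, 60, 65, 84, 95, 96, 97]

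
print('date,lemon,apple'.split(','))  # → ['date', 'lemon', 'apple']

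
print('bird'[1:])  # ird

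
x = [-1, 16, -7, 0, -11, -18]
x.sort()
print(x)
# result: [-18, -11, -7, -1, 0, 16]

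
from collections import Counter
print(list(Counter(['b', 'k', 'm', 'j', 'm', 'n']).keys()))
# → ['b', 'k', 'm', 'j', 'n']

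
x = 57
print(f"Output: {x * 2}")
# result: Output: 114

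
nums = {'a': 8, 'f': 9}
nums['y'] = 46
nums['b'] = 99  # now {'a': 8, 'f': 9, 'y': 46, 'b': 99}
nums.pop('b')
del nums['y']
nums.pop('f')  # 9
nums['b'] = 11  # {'a': 8, 'b': 11}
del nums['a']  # {'b': 11}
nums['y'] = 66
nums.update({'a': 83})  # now {'b': 11, 'y': 66, 'a': 83}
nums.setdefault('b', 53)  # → 11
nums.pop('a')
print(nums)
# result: {'b': 11, 'y': 66}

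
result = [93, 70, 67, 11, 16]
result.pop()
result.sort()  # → [11, 67, 70, 93]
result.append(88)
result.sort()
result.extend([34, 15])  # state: [11, 67, 70, 88, 93, 34, 15]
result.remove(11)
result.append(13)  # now [67, 70, 88, 93, 34, 15, 13]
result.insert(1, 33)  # [67, 33, 70, 88, 93, 34, 15, 13]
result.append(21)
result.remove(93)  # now [67, 33, 70, 88, 34, 15, 13, 21]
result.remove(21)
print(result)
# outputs [67, 33, 70, 88, 34, 15, 13]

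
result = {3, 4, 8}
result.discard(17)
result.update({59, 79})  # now {3, 4, 8, 59, 79}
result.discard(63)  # {3, 4, 8, 59, 79}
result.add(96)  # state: {3, 4, 8, 59, 79, 96}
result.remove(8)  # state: {3, 4, 59, 79, 96}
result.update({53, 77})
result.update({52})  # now {3, 4, 52, 53, 59, 77, 79, 96}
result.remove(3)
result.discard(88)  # {4, 52, 53, 59, 77, 79, 96}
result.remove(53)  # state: {4, 52, 59, 77, 79, 96}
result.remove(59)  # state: {4, 52, 77, 79, 96}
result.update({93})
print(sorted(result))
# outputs [4, 52, 77, 79, 93, 96]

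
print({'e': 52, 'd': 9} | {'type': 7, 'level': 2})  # {'e': 52, 'd': 9, 'type': 7, 'level': 2}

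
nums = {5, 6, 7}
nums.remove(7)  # {5, 6}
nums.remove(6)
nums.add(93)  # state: {5, 93}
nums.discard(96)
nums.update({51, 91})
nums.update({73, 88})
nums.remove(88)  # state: {5, 51, 73, 91, 93}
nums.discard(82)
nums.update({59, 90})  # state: {5, 51, 59, 73, 90, 91, 93}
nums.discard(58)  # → {5, 51, 59, 73, 90, 91, 93}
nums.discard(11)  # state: {5, 51, 59, 73, 90, 91, 93}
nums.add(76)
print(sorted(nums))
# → [5, 51, 59, 73, 76, 90, 91, 93]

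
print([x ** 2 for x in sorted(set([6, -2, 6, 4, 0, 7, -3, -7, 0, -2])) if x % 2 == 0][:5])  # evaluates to [4, 0, 16, 36]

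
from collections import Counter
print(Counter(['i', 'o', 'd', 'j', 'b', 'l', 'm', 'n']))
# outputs Counter({'i': 1, 'o': 1, 'd': 1, 'j': 1, 'b': 1, 'l': 1, 'm': 1, 'n': 1})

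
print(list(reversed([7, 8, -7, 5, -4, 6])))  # [6, -4, 5, -7, 8, 7]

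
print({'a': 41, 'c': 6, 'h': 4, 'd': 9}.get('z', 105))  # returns 105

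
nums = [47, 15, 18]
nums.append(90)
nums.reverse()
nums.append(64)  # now [90, 18, 15, 47, 64]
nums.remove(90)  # [18, 15, 47, 64]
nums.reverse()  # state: [64, 47, 15, 18]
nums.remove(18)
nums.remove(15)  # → [64, 47]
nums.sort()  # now [47, 64]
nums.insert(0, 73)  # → [73, 47, 64]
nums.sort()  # [47, 64, 73]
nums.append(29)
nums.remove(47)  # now [64, 73, 29]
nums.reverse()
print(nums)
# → [29, 73, 64]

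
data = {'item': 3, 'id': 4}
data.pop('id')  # 4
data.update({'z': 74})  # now {'item': 3, 'z': 74}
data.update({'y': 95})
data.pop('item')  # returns 3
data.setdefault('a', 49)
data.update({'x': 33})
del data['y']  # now {'z': 74, 'a': 49, 'x': 33}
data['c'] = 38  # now {'z': 74, 'a': 49, 'x': 33, 'c': 38}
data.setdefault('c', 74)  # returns 38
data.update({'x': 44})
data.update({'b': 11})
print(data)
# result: {'z': 74, 'a': 49, 'x': 44, 'c': 38, 'b': 11}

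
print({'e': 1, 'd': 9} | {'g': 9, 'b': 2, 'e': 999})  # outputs {'e': 999, 'd': 9, 'g': 9, 'b': 2}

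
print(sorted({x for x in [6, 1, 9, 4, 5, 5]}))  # [1, 4, 5, 6, 9]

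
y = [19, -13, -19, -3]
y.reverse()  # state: [-3, -19, -13, 19]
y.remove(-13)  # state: [-3, -19, 19]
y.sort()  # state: [-19, -3, 19]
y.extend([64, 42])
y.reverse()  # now [42, 64, 19, -3, -19]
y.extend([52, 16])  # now [42, 64, 19, -3, -19, 52, 16]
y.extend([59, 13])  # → [42, 64, 19, -3, -19, 52, 16, 59, 13]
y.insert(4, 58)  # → [42, 64, 19, -3, 58, -19, 52, 16, 59, 13]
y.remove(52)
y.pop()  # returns 13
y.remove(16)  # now [42, 64, 19, -3, 58, -19, 59]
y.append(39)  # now [42, 64, 19, -3, 58, -19, 59, 39]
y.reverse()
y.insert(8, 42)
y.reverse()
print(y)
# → [42, 42, 64, 19, -3, 58, -19, 59, 39]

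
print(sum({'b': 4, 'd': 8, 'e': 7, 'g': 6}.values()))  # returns 25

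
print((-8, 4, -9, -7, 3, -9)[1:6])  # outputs (4, -9, -7, 3, -9)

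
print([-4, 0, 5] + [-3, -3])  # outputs [-4, 0, 5, -3, -3]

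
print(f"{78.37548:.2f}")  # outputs 78.38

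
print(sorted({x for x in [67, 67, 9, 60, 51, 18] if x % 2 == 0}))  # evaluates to [18, 60]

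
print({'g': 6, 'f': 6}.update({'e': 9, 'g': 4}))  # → None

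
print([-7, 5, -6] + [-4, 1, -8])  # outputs [-7, 5, -6, -4, 1, -8]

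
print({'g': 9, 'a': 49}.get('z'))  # None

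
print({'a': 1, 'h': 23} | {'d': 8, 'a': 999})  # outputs {'a': 999, 'h': 23, 'd': 8}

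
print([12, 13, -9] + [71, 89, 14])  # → [12, 13, -9, 71, 89, 14]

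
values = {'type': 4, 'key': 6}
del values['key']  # {'type': 4}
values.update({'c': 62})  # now {'type': 4, 'c': 62}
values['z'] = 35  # {'type': 4, 'c': 62, 'z': 35}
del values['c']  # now {'type': 4, 'z': 35}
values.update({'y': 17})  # {'type': 4, 'z': 35, 'y': 17}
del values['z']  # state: {'type': 4, 'y': 17}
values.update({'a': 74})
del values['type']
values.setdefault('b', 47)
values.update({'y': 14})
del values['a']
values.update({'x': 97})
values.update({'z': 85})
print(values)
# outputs {'y': 14, 'b': 47, 'x': 97, 'z': 85}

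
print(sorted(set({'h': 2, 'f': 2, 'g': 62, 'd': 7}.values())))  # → [2, 7, 62]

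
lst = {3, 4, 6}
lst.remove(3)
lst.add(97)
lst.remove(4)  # {6, 97}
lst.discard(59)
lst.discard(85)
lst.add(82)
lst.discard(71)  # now {6, 82, 97}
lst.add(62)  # {6, 62, 82, 97}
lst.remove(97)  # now {6, 62, 82}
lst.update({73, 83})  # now {6, 62, 73, 82, 83}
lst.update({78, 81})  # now {6, 62, 73, 78, 81, 82, 83}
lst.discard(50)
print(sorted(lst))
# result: [6, 62, 73, 78, 81, 82, 83]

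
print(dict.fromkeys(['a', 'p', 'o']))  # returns {'a': None, 'p': None, 'o': None}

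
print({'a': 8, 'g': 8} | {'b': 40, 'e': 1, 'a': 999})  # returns {'a': 999, 'g': 8, 'b': 40, 'e': 1}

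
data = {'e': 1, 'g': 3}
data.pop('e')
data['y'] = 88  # {'g': 3, 'y': 88}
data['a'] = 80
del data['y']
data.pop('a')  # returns 80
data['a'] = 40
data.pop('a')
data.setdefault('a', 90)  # 90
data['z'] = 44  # {'g': 3, 'a': 90, 'z': 44}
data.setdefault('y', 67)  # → 67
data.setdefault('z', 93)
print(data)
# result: {'g': 3, 'a': 90, 'z': 44, 'y': 67}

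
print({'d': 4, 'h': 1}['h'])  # 1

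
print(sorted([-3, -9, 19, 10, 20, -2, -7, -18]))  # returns [-18, -9, -7, -3, -2, 10, 19, 20]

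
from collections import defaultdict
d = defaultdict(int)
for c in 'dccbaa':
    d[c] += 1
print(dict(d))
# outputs {'d': 1, 'c': 2, 'b': 1, 'a': 2}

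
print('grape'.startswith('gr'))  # True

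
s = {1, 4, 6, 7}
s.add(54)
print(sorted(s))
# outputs [1, 4, 6, 7, 54]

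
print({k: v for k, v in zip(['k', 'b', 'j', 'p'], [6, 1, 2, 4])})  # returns {'k': 6, 'b': 1, 'j': 2, 'p': 4}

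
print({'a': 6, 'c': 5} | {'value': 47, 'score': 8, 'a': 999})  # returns {'a': 999, 'c': 5, 'value': 47, 'score': 8}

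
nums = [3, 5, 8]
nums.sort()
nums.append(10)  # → [3, 5, 8, 10]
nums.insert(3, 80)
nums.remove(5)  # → [3, 8, 80, 10]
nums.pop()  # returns 10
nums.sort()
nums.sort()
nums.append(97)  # [3, 8, 80, 97]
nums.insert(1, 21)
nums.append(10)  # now [3, 21, 8, 80, 97, 10]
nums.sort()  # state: [3, 8, 10, 21, 80, 97]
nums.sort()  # [3, 8, 10, 21, 80, 97]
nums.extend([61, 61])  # [3, 8, 10, 21, 80, 97, 61, 61]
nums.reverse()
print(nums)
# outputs [61, 61, 97, 80, 21, 10, 8, 3]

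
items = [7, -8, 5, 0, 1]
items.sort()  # [-8, 0, 1, 5, 7]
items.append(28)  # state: [-8, 0, 1, 5, 7, 28]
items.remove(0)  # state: [-8, 1, 5, 7, 28]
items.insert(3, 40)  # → [-8, 1, 5, 40, 7, 28]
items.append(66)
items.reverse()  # [66, 28, 7, 40, 5, 1, -8]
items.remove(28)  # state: [66, 7, 40, 5, 1, -8]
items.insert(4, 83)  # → [66, 7, 40, 5, 83, 1, -8]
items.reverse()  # [-8, 1, 83, 5, 40, 7, 66]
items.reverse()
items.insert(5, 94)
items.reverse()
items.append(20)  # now [-8, 1, 94, 83, 5, 40, 7, 66, 20]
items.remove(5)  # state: [-8, 1, 94, 83, 40, 7, 66, 20]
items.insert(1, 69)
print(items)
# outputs [-8, 69, 1, 94, 83, 40, 7, 66, 20]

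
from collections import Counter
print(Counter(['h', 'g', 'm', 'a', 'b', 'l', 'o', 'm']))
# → Counter({'m': 2, 'h': 1, 'g': 1, 'a': 1, 'b': 1, 'l': 1, 'o': 1})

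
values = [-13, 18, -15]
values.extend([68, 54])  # [-13, 18, -15, 68, 54]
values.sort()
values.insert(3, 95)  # [-15, -13, 18, 95, 54, 68]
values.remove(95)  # [-15, -13, 18, 54, 68]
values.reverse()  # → [68, 54, 18, -13, -15]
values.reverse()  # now [-15, -13, 18, 54, 68]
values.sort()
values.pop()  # 68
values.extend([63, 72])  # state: [-15, -13, 18, 54, 63, 72]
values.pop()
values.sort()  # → [-15, -13, 18, 54, 63]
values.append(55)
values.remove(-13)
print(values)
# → [-15, 18, 54, 63, 55]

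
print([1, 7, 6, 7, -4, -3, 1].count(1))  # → 2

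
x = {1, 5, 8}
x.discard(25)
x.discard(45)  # {1, 5, 8}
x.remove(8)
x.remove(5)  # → {1}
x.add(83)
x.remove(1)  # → {83}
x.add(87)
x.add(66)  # {66, 83, 87}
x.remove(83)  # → {66, 87}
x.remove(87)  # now {66}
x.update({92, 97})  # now {66, 92, 97}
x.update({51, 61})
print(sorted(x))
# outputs [51, 61, 66, 92, 97]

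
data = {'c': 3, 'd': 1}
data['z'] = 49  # {'c': 3, 'd': 1, 'z': 49}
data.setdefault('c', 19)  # 3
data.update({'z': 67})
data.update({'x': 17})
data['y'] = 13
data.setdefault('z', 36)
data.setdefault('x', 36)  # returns 17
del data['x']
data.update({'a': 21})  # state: {'c': 3, 'd': 1, 'z': 67, 'y': 13, 'a': 21}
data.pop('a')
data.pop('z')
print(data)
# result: {'c': 3, 'd': 1, 'y': 13}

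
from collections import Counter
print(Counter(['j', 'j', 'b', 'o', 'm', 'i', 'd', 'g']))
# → Counter({'j': 2, 'b': 1, 'o': 1, 'm': 1, 'i': 1, 'd': 1, 'g': 1})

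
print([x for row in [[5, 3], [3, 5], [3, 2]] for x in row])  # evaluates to [5, 3, 3, 5, 3, 2]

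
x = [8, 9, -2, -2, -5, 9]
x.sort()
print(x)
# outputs [-5, -2, -2, 8, 9, 9]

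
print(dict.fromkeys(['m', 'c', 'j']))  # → {'m': None, 'c': None, 'j': None}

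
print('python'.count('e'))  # 0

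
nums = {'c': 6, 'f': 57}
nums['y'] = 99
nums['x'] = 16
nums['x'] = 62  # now {'c': 6, 'f': 57, 'y': 99, 'x': 62}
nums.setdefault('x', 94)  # 62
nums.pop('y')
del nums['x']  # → {'c': 6, 'f': 57}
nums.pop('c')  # 6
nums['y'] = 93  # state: {'f': 57, 'y': 93}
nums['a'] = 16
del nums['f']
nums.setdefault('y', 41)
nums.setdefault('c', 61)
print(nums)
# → {'y': 93, 'a': 16, 'c': 61}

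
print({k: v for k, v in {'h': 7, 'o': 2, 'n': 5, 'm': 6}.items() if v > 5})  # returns {'h': 7, 'm': 6}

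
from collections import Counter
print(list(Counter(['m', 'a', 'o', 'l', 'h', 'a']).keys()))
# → ['m', 'a', 'o', 'l', 'h']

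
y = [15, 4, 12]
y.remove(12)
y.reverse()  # [4, 15]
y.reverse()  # [15, 4]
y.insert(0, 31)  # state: [31, 15, 4]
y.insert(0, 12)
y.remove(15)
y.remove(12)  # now [31, 4]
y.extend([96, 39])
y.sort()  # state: [4, 31, 39, 96]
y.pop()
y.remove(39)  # [4, 31]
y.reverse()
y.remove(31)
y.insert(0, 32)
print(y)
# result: [32, 4]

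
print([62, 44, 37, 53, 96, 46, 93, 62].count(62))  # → 2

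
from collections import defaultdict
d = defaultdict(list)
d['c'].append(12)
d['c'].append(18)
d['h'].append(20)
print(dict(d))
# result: {'c': [12, 18], 'h': [20]}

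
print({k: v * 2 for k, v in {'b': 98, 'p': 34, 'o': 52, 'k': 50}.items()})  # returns {'b': 196, 'p': 68, 'o': 104, 'k': 100}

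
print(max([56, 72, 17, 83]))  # 83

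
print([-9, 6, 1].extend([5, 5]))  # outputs None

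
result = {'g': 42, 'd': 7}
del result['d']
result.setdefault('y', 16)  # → 16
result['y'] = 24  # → {'g': 42, 'y': 24}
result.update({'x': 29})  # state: {'g': 42, 'y': 24, 'x': 29}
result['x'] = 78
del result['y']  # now {'g': 42, 'x': 78}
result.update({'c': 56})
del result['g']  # {'x': 78, 'c': 56}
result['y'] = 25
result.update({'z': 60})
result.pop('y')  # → 25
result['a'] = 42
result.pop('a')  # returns 42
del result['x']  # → {'c': 56, 'z': 60}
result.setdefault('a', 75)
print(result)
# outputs {'c': 56, 'z': 60, 'a': 75}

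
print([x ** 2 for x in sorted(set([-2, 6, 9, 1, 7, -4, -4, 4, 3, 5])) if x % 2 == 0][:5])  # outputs [16, 4, 16, 36]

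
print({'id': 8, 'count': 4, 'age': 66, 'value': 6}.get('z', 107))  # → 107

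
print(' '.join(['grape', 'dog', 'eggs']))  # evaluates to grape dog eggs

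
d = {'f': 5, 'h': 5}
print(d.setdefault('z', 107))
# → 107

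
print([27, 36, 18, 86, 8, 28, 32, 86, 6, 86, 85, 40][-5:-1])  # [86, 6, 86, 85]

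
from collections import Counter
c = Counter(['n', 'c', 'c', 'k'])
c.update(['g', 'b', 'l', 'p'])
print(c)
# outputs Counter({'c': 2, 'n': 1, 'k': 1, 'g': 1, 'b': 1, 'l': 1, 'p': 1})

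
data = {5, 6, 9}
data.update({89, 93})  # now {5, 6, 9, 89, 93}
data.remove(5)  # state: {6, 9, 89, 93}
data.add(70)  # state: {6, 9, 70, 89, 93}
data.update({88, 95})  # {6, 9, 70, 88, 89, 93, 95}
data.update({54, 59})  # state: {6, 9, 54, 59, 70, 88, 89, 93, 95}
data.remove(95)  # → {6, 9, 54, 59, 70, 88, 89, 93}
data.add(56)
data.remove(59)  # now {6, 9, 54, 56, 70, 88, 89, 93}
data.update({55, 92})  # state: {6, 9, 54, 55, 56, 70, 88, 89, 92, 93}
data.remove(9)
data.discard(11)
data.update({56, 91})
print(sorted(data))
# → [6, 54, 55, 56, 70, 88, 89, 91, 92, 93]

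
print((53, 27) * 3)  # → (53, 27, 53, 27, 53, 27)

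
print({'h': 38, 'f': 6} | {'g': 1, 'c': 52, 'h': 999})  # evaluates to {'h': 999, 'f': 6, 'g': 1, 'c': 52}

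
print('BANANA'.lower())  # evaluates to banana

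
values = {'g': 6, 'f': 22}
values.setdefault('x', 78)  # 78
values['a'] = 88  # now {'g': 6, 'f': 22, 'x': 78, 'a': 88}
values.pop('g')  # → 6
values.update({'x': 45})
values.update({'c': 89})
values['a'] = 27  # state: {'f': 22, 'x': 45, 'a': 27, 'c': 89}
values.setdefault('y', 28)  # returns 28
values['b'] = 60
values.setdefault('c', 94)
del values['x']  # {'f': 22, 'a': 27, 'c': 89, 'y': 28, 'b': 60}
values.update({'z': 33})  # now {'f': 22, 'a': 27, 'c': 89, 'y': 28, 'b': 60, 'z': 33}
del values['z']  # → {'f': 22, 'a': 27, 'c': 89, 'y': 28, 'b': 60}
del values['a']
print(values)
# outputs {'f': 22, 'c': 89, 'y': 28, 'b': 60}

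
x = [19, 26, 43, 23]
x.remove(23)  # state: [19, 26, 43]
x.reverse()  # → [43, 26, 19]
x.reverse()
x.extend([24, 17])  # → [19, 26, 43, 24, 17]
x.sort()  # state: [17, 19, 24, 26, 43]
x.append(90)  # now [17, 19, 24, 26, 43, 90]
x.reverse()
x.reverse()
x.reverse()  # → [90, 43, 26, 24, 19, 17]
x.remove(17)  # [90, 43, 26, 24, 19]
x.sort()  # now [19, 24, 26, 43, 90]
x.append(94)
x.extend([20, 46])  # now [19, 24, 26, 43, 90, 94, 20, 46]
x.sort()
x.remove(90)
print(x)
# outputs [19, 20, 24, 26, 43, 46, 94]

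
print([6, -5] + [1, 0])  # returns [6, -5, 1, 0]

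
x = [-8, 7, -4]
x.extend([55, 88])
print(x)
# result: [-8, 7, -4, 55, 88]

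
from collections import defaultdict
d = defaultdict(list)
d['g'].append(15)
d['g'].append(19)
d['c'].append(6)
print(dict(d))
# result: {'g': [15, 19], 'c': [6]}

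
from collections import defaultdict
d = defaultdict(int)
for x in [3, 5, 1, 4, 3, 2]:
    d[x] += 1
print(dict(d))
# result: {3: 2, 5: 1, 1: 1, 4: 1, 2: 1}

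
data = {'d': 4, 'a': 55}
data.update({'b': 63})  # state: {'d': 4, 'a': 55, 'b': 63}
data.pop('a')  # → 55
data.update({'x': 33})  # {'d': 4, 'b': 63, 'x': 33}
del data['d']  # {'b': 63, 'x': 33}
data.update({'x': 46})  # {'b': 63, 'x': 46}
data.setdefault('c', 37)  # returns 37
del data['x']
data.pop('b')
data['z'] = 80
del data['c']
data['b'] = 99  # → {'z': 80, 'b': 99}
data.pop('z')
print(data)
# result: {'b': 99}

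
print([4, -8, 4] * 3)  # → [4, -8, 4, 4, -8, 4, 4, -8, 4]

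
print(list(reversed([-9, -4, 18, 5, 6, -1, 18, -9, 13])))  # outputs [13, -9, 18, -1, 6, 5, 18, -4, -9]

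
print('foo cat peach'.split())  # ['foo', 'cat', 'peach']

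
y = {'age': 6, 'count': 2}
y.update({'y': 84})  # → {'age': 6, 'count': 2, 'y': 84}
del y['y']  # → {'age': 6, 'count': 2}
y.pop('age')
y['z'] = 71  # {'count': 2, 'z': 71}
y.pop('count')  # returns 2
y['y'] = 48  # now {'z': 71, 'y': 48}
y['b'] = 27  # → {'z': 71, 'y': 48, 'b': 27}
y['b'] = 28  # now {'z': 71, 'y': 48, 'b': 28}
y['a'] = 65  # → {'z': 71, 'y': 48, 'b': 28, 'a': 65}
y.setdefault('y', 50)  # 48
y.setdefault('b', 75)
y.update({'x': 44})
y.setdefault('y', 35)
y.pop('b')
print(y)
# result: {'z': 71, 'y': 48, 'a': 65, 'x': 44}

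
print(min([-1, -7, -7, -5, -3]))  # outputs -7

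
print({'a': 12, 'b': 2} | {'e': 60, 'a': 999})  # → {'a': 999, 'b': 2, 'e': 60}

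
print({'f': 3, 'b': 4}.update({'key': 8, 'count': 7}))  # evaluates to None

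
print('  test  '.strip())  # test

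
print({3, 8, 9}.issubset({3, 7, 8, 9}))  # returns True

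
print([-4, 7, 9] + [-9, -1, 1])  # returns [-4, 7, 9, -9, -1, 1]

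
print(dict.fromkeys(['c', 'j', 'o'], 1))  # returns {'c': 1, 'j': 1, 'o': 1}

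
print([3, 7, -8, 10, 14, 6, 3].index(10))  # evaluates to 3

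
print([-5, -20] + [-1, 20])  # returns [-5, -20, -1, 20]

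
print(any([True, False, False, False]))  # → True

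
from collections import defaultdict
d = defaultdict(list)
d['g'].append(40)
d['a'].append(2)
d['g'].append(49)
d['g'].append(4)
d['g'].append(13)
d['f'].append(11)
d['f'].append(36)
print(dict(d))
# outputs {'g': [40, 49, 4, 13], 'a': [2], 'f': [11, 36]}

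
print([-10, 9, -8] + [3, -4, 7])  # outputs [-10, 9, -8, 3, -4, 7]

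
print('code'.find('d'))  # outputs 2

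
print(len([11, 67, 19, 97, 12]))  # 5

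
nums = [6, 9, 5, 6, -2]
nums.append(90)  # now [6, 9, 5, 6, -2, 90]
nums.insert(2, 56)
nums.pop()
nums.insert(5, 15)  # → [6, 9, 56, 5, 6, 15, -2]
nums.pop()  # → -2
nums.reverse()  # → [15, 6, 5, 56, 9, 6]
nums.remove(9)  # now [15, 6, 5, 56, 6]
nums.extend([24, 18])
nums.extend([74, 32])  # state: [15, 6, 5, 56, 6, 24, 18, 74, 32]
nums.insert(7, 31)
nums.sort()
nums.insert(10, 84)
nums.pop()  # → 84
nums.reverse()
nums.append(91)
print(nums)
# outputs [74, 56, 32, 31, 24, 18, 15, 6, 6, 5, 91]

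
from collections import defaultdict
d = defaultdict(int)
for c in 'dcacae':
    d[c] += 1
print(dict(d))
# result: {'d': 1, 'c': 2, 'a': 2, 'e': 1}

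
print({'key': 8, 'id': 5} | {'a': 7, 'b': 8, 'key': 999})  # {'key': 999, 'id': 5, 'a': 7, 'b': 8}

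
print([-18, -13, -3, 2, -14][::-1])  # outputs [-14, 2, -3, -13, -18]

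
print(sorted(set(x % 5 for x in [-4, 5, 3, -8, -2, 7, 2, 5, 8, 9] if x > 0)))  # [0, 2, 3, 4]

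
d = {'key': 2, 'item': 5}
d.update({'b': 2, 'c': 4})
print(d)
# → {'key': 2, 'item': 5, 'b': 2, 'c': 4}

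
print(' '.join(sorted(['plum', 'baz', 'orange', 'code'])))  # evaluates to baz code orange plum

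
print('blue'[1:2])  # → l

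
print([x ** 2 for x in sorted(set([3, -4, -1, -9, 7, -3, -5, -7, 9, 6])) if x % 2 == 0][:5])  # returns [16, 36]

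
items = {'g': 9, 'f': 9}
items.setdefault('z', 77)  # 77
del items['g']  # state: {'f': 9, 'z': 77}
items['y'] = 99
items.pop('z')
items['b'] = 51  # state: {'f': 9, 'y': 99, 'b': 51}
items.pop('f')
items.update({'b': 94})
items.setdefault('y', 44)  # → 99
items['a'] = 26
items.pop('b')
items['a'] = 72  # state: {'y': 99, 'a': 72}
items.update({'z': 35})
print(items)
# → {'y': 99, 'a': 72, 'z': 35}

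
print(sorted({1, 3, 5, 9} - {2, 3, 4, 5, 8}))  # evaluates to [1, 9]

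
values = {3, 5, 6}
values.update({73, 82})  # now {3, 5, 6, 73, 82}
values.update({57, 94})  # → {3, 5, 6, 57, 73, 82, 94}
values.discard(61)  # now {3, 5, 6, 57, 73, 82, 94}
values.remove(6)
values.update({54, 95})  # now {3, 5, 54, 57, 73, 82, 94, 95}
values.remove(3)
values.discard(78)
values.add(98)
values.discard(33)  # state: {5, 54, 57, 73, 82, 94, 95, 98}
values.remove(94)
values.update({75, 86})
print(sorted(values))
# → [5, 54, 57, 73, 75, 82, 86, 95, 98]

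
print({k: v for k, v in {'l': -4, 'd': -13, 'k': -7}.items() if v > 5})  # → {}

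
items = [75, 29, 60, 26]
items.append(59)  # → [75, 29, 60, 26, 59]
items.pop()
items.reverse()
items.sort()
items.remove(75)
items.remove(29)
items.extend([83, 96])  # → [26, 60, 83, 96]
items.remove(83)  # [26, 60, 96]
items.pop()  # 96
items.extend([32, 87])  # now [26, 60, 32, 87]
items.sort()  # [26, 32, 60, 87]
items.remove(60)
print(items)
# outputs [26, 32, 87]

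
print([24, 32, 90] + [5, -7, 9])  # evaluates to [24, 32, 90, 5, -7, 9]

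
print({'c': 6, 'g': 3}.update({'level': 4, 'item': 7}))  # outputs None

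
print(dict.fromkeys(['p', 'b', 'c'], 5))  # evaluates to {'p': 5, 'b': 5, 'c': 5}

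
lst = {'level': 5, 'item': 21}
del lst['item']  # {'level': 5}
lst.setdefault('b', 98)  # 98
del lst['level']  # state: {'b': 98}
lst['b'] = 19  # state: {'b': 19}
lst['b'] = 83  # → {'b': 83}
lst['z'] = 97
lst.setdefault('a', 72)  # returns 72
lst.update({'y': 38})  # {'b': 83, 'z': 97, 'a': 72, 'y': 38}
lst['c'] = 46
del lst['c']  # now {'b': 83, 'z': 97, 'a': 72, 'y': 38}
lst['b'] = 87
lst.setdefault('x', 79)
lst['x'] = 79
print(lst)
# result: {'b': 87, 'z': 97, 'a': 72, 'y': 38, 'x': 79}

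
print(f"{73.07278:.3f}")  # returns 73.073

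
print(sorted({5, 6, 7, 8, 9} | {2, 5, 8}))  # [2, 5, 6, 7, 8, 9]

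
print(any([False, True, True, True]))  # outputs True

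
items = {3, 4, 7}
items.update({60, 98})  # {3, 4, 7, 60, 98}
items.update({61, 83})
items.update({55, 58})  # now {3, 4, 7, 55, 58, 60, 61, 83, 98}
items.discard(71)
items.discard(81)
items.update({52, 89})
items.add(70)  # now {3, 4, 7, 52, 55, 58, 60, 61, 70, 83, 89, 98}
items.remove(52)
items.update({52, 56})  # {3, 4, 7, 52, 55, 56, 58, 60, 61, 70, 83, 89, 98}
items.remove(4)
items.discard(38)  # {3, 7, 52, 55, 56, 58, 60, 61, 70, 83, 89, 98}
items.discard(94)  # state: {3, 7, 52, 55, 56, 58, 60, 61, 70, 83, 89, 98}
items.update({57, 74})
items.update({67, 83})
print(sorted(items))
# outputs [3, 7, 52, 55, 56, 57, 58, 60, 61, 67, 70, 74, 83, 89, 98]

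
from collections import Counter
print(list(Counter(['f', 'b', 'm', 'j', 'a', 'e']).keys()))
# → ['f', 'b', 'm', 'j', 'a', 'e']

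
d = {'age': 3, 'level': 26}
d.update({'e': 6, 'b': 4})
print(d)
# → {'age': 3, 'level': 26, 'e': 6, 'b': 4}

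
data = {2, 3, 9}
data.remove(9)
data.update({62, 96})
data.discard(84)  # {2, 3, 62, 96}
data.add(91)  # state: {2, 3, 62, 91, 96}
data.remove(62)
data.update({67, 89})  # {2, 3, 67, 89, 91, 96}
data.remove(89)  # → {2, 3, 67, 91, 96}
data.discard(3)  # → {2, 67, 91, 96}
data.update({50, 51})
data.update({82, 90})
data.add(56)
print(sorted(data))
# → [2, 50, 51, 56, 67, 82, 90, 91, 96]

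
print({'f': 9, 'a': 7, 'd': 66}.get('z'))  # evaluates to None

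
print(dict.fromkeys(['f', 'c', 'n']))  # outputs {'f': None, 'c': None, 'n': None}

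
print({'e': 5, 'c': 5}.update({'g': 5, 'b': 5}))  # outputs None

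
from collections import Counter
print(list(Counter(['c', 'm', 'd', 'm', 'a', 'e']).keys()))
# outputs ['c', 'm', 'd', 'a', 'e']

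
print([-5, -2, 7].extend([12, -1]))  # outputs None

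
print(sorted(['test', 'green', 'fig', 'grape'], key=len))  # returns ['fig', 'test', 'green', 'grape']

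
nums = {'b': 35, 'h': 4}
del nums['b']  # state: {'h': 4}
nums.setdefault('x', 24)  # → 24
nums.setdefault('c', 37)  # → 37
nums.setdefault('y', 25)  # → 25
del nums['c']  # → {'h': 4, 'x': 24, 'y': 25}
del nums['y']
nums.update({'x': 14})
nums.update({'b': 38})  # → {'h': 4, 'x': 14, 'b': 38}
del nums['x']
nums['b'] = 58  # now {'h': 4, 'b': 58}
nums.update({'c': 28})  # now {'h': 4, 'b': 58, 'c': 28}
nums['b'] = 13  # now {'h': 4, 'b': 13, 'c': 28}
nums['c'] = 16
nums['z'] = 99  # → {'h': 4, 'b': 13, 'c': 16, 'z': 99}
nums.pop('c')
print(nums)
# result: {'h': 4, 'b': 13, 'z': 99}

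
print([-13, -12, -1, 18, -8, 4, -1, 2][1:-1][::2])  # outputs [-12, 18, 4]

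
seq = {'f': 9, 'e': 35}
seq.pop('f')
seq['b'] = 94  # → {'e': 35, 'b': 94}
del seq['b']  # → {'e': 35}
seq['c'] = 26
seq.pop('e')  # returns 35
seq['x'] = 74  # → {'c': 26, 'x': 74}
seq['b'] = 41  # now {'c': 26, 'x': 74, 'b': 41}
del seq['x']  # {'c': 26, 'b': 41}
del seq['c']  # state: {'b': 41}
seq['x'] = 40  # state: {'b': 41, 'x': 40}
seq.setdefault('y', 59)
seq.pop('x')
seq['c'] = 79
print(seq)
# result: {'b': 41, 'y': 59, 'c': 79}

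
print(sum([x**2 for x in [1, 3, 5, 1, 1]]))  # 37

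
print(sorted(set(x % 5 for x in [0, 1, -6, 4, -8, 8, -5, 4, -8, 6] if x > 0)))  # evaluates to [1, 3, 4]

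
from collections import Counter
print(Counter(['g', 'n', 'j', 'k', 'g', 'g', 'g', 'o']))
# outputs Counter({'g': 4, 'n': 1, 'j': 1, 'k': 1, 'o': 1})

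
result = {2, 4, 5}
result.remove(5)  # {2, 4}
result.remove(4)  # {2}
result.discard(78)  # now {2}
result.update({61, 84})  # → {2, 61, 84}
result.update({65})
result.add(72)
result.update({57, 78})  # {2, 57, 61, 65, 72, 78, 84}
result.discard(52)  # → {2, 57, 61, 65, 72, 78, 84}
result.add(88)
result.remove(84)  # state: {2, 57, 61, 65, 72, 78, 88}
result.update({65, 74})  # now {2, 57, 61, 65, 72, 74, 78, 88}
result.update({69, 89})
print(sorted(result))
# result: [2, 57, 61, 65, 69, 72, 74, 78, 88, 89]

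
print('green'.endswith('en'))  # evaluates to True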